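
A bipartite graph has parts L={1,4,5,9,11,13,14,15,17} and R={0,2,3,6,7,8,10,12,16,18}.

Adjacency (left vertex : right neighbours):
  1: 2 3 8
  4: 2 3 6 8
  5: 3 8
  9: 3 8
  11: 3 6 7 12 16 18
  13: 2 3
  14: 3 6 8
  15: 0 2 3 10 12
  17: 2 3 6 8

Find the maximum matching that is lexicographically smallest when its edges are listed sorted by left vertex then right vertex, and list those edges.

|M| = 6 (so the lex-smallest maximum matching has 6 edges)
process left vertices in ascending order; for each, take the smallest-labelled available neighbour that still permits 6 edges overall, or leave it unmatched if none does
lex-smallest matching: {1-2, 4-3, 5-8, 11-7, 14-6, 15-0}

Lex-smallest maximum matching: {(1,2), (4,3), (5,8), (11,7), (14,6), (15,0)}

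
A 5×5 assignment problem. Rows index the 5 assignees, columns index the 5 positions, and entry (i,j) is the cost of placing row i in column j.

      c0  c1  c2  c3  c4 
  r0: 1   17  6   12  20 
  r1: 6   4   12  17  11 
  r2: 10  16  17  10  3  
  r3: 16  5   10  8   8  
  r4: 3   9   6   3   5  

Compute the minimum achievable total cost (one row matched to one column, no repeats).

Minimum assignment cost: 21

optimal assignment: row0→col0 (cost 1), row1→col1 (cost 4), row2→col4 (cost 3), row3→col2 (cost 10), row4→col3 (cost 3)
total = 1 + 4 + 3 + 10 + 3 = 21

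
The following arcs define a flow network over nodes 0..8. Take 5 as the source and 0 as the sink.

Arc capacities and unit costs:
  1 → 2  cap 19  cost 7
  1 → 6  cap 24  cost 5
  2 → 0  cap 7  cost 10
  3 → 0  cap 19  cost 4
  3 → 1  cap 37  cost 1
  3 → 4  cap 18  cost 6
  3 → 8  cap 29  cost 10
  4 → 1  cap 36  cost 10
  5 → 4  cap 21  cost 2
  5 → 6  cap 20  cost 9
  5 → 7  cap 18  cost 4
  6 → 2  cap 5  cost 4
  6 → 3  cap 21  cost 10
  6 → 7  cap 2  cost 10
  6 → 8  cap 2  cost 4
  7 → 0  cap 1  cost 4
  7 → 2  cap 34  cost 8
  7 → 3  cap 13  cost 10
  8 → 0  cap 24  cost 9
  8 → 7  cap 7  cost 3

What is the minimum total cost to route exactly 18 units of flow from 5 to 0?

shortest-cost path #1: 5→7→0 push 1 @ unit cost 8 (adds 8)
shortest-cost path #2: 5→7→3→0 push 13 @ unit cost 18 (adds 234)
shortest-cost path #3: 5→6→8→0 push 2 @ unit cost 22 (adds 44)
shortest-cost path #4: 5→7→2→0 push 2 @ unit cost 22 (adds 44)
total cost = 330

Minimum cost for 18 units: 330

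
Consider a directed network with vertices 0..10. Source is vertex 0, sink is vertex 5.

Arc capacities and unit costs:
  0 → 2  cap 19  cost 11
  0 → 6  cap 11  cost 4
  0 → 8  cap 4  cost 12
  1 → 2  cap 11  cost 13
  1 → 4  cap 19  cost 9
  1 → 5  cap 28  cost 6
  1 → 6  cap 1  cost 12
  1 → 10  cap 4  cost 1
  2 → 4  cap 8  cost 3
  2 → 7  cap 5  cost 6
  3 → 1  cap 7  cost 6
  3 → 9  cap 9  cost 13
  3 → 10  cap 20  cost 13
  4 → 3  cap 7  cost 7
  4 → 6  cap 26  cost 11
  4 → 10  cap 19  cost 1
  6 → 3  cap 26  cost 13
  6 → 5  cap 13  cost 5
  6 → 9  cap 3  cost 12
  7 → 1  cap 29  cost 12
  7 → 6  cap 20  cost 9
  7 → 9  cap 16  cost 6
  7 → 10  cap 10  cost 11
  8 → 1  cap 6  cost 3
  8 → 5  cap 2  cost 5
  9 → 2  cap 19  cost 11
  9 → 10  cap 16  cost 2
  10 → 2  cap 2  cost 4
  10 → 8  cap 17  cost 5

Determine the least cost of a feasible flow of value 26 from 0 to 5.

shortest-cost path #1: 0→6→5 push 11 @ unit cost 9 (adds 99)
shortest-cost path #2: 0→8→5 push 2 @ unit cost 17 (adds 34)
shortest-cost path #3: 0→8→1→5 push 2 @ unit cost 21 (adds 42)
shortest-cost path #4: 0→2→4→10→8→1→5 push 4 @ unit cost 29 (adds 116)
shortest-cost path #5: 0→2→4→6→5 push 2 @ unit cost 30 (adds 60)
shortest-cost path #6: 0→2→4→3→1→5 push 2 @ unit cost 33 (adds 66)
shortest-cost path #7: 0→2→7→6→4→3→1→5 push 2 @ unit cost 34 (adds 68)
shortest-cost path #8: 0→2→7→1→5 push 1 @ unit cost 35 (adds 35)
total cost = 520

Minimum cost for 26 units: 520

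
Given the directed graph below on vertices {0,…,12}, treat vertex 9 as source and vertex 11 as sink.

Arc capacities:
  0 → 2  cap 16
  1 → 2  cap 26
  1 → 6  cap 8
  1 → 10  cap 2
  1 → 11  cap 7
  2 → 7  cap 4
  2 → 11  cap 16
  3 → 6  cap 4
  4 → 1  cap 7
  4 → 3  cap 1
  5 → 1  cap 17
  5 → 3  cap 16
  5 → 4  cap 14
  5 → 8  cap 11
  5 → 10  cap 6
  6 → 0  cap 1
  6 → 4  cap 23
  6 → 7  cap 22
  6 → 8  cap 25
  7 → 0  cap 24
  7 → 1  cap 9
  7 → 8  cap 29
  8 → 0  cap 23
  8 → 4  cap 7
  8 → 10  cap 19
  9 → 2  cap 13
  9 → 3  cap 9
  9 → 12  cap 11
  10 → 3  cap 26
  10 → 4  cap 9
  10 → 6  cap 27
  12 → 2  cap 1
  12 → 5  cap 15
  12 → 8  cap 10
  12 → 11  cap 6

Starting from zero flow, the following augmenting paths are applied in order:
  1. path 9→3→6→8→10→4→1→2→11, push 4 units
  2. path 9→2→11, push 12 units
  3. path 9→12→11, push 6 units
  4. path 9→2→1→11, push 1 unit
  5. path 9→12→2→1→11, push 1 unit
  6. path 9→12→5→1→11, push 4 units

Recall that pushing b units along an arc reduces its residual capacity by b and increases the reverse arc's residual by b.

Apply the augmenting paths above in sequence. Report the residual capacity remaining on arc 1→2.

Residual capacity of (1,2): 24

after path 1 (9→3→6→8→10→4→1→2→11, push 4): res(1,2)=22
after path 2 (9→2→11, push 12): res(1,2)=22
after path 3 (9→12→11, push 6): res(1,2)=22
after path 4 (9→2→1→11, push 1): res(1,2)=23
after path 5 (9→12→2→1→11, push 1): res(1,2)=24
after path 6 (9→12→5→1→11, push 4): res(1,2)=24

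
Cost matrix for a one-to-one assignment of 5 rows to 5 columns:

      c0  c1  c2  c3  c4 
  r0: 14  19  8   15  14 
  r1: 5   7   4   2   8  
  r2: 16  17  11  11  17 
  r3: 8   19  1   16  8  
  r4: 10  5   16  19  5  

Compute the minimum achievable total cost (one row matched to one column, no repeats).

Minimum assignment cost: 36

optimal assignment: row0→col4 (cost 14), row1→col0 (cost 5), row2→col3 (cost 11), row3→col2 (cost 1), row4→col1 (cost 5)
total = 14 + 5 + 11 + 1 + 5 = 36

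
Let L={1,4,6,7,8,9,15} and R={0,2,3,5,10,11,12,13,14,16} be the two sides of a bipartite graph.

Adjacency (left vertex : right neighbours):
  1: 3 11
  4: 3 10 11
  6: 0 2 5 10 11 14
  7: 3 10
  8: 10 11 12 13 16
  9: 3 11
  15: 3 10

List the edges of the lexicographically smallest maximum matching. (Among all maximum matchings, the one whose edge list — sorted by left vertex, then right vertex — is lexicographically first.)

|M| = 5 (so the lex-smallest maximum matching has 5 edges)
process left vertices in ascending order; for each, take the smallest-labelled available neighbour that still permits 5 edges overall, or leave it unmatched if none does
lex-smallest matching: {1-3, 4-10, 6-0, 8-12, 9-11}

Lex-smallest maximum matching: {(1,3), (4,10), (6,0), (8,12), (9,11)}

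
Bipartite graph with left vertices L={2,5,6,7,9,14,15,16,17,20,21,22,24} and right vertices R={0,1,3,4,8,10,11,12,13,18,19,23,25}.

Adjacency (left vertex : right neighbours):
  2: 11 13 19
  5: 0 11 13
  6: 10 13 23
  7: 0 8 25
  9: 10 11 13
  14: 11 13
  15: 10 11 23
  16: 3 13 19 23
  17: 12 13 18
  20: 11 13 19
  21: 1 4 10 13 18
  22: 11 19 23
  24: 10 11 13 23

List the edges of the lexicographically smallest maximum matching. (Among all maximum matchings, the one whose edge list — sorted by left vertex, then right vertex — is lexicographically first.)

Lex-smallest maximum matching: {(2,11), (5,0), (6,10), (7,8), (9,13), (15,23), (16,3), (17,12), (20,19), (21,1)}

|M| = 10 (so the lex-smallest maximum matching has 10 edges)
process left vertices in ascending order; for each, take the smallest-labelled available neighbour that still permits 10 edges overall, or leave it unmatched if none does
lex-smallest matching: {2-11, 5-0, 6-10, 7-8, 9-13, 15-23, 16-3, 17-12, 20-19, 21-1}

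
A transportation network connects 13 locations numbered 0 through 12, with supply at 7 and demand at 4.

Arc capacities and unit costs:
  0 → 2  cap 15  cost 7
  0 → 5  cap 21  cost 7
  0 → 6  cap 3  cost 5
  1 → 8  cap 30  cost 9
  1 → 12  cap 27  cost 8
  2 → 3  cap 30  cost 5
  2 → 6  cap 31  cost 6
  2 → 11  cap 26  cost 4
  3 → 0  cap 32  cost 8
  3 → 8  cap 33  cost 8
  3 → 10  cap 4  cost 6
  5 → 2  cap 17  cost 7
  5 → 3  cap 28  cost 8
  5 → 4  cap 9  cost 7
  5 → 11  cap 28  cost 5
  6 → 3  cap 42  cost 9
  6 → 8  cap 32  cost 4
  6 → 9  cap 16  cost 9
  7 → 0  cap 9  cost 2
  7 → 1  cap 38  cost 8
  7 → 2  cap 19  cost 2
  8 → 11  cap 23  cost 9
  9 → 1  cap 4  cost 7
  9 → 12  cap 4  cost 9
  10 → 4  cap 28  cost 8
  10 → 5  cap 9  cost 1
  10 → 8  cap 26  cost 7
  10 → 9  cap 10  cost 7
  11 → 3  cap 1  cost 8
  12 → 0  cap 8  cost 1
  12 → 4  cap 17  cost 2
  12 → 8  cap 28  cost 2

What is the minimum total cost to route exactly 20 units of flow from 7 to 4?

Minimum cost for 20 units: 342

shortest-cost path #1: 7→0→5→4 push 9 @ unit cost 16 (adds 144)
shortest-cost path #2: 7→1→12→4 push 11 @ unit cost 18 (adds 198)
total cost = 342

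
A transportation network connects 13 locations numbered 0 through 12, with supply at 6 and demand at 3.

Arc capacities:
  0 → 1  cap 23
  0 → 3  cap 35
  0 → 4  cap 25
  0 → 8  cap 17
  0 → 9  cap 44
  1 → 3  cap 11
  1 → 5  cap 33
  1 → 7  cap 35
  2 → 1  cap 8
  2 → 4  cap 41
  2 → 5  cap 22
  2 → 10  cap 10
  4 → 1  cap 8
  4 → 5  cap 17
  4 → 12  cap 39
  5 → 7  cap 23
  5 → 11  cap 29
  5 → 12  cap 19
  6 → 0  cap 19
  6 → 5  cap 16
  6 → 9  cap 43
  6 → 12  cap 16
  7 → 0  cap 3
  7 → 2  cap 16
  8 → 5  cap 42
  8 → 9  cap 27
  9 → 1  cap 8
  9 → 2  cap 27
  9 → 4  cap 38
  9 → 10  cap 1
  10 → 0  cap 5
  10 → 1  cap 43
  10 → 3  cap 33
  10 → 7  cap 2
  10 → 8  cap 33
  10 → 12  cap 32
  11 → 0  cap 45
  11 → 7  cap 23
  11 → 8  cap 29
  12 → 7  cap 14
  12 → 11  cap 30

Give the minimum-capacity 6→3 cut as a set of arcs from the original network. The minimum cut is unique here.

Min-cut arcs: {(0,3), (1,3), (2,10), (9,10)} (total capacity 57)

augment #1: 6→0→3 push 19
augment #2: 6→9→1→3 push 8
augment #3: 6→9→10→3 push 1
augment #4: 6→5→7→0→3 push 3
augment #5: 6→5→11→0→3 push 13
augment #6: 6→9→2→1→3 push 3
augment #7: 6→9→2→10→3 push 10
max flow = 57; residual-reachable set from 6 gives S-side
cut edges (S→T): {(0,3), (1,3), (2,10), (9,10)} total cap 57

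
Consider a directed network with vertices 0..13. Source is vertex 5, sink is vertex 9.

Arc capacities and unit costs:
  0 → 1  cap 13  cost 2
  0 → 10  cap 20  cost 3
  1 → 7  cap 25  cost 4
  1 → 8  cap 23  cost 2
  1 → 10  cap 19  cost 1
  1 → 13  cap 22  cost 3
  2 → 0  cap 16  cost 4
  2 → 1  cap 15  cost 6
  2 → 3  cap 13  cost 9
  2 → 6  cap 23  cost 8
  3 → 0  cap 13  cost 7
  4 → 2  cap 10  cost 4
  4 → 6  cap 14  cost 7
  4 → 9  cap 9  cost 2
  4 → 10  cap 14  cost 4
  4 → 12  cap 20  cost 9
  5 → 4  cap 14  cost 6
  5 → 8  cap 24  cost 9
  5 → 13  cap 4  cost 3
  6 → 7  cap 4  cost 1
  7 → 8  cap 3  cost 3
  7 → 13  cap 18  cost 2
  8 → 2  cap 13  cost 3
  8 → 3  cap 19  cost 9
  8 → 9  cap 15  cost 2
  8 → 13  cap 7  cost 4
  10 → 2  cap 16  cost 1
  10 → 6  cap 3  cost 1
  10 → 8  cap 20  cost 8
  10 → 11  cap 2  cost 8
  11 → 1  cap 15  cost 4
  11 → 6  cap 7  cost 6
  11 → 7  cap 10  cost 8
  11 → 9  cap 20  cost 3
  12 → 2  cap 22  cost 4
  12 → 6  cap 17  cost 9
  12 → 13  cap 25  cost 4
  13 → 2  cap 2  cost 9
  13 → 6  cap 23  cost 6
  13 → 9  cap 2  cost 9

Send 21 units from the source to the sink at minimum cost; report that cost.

shortest-cost path #1: 5→4→9 push 9 @ unit cost 8 (adds 72)
shortest-cost path #2: 5→8→9 push 12 @ unit cost 11 (adds 132)
total cost = 204

Minimum cost for 21 units: 204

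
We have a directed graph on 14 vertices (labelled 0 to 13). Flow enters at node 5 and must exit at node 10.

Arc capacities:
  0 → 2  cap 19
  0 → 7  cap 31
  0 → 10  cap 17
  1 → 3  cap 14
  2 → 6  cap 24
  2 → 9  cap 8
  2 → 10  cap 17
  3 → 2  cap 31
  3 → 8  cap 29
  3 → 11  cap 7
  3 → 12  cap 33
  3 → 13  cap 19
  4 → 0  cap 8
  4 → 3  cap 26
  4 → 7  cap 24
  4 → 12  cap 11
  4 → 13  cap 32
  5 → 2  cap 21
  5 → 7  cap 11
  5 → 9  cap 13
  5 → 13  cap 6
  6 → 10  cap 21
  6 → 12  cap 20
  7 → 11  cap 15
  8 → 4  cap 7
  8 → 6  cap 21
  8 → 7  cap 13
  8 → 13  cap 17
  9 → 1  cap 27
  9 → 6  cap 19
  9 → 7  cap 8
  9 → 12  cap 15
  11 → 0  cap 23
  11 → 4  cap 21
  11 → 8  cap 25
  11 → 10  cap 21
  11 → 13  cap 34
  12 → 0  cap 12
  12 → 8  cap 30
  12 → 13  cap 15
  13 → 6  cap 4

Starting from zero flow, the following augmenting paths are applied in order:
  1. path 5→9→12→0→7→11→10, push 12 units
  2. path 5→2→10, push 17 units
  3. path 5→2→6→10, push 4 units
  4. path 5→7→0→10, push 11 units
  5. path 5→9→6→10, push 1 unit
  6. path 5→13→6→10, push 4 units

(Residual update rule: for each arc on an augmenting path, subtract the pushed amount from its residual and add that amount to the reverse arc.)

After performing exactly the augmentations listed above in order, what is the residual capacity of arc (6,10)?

Residual capacity of (6,10): 12

after path 1 (5→9→12→0→7→11→10, push 12): res(6,10)=21
after path 2 (5→2→10, push 17): res(6,10)=21
after path 3 (5→2→6→10, push 4): res(6,10)=17
after path 4 (5→7→0→10, push 11): res(6,10)=17
after path 5 (5→9→6→10, push 1): res(6,10)=16
after path 6 (5→13→6→10, push 4): res(6,10)=12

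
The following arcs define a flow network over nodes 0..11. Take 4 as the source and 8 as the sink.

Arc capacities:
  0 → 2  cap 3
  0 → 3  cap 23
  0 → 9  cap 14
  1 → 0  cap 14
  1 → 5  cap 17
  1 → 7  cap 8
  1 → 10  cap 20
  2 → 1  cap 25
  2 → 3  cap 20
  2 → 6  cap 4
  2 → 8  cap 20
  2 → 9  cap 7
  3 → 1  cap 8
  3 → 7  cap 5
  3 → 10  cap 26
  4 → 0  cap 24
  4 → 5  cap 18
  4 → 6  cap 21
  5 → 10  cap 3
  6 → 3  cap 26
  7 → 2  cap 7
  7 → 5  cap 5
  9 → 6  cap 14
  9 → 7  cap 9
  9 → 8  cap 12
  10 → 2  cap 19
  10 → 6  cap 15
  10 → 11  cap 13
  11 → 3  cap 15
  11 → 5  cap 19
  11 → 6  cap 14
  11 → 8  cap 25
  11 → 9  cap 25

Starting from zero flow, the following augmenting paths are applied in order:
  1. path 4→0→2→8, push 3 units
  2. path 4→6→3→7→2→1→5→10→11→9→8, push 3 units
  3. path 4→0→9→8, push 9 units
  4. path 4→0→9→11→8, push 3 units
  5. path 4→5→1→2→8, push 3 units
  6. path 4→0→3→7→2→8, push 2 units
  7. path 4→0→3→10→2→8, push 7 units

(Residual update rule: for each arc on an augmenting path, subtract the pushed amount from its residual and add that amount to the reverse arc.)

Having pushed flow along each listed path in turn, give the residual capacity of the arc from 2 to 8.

after path 1 (4→0→2→8, push 3): res(2,8)=17
after path 2 (4→6→3→7→2→1→5→10→11→9→8, push 3): res(2,8)=17
after path 3 (4→0→9→8, push 9): res(2,8)=17
after path 4 (4→0→9→11→8, push 3): res(2,8)=17
after path 5 (4→5→1→2→8, push 3): res(2,8)=14
after path 6 (4→0→3→7→2→8, push 2): res(2,8)=12
after path 7 (4→0→3→10→2→8, push 7): res(2,8)=5

Residual capacity of (2,8): 5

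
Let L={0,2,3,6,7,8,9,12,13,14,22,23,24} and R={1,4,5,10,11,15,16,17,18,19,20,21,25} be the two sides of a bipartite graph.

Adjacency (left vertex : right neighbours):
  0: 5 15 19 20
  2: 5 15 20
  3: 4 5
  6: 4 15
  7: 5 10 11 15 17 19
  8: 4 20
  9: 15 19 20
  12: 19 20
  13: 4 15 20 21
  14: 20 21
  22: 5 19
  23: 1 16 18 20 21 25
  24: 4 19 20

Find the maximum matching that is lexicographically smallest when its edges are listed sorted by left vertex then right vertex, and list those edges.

Lex-smallest maximum matching: {(0,5), (2,15), (3,4), (7,10), (8,20), (9,19), (13,21), (23,1)}

|M| = 8 (so the lex-smallest maximum matching has 8 edges)
process left vertices in ascending order; for each, take the smallest-labelled available neighbour that still permits 8 edges overall, or leave it unmatched if none does
lex-smallest matching: {0-5, 2-15, 3-4, 7-10, 8-20, 9-19, 13-21, 23-1}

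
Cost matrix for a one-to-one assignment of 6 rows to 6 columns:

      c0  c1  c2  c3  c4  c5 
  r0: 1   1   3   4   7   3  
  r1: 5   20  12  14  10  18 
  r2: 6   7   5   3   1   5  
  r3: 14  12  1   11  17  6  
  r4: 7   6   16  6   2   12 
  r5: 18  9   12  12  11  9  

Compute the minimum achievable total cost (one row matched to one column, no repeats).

Minimum assignment cost: 21

optimal assignment: row0→col1 (cost 1), row1→col0 (cost 5), row2→col3 (cost 3), row3→col2 (cost 1), row4→col4 (cost 2), row5→col5 (cost 9)
total = 1 + 5 + 3 + 1 + 2 + 9 = 21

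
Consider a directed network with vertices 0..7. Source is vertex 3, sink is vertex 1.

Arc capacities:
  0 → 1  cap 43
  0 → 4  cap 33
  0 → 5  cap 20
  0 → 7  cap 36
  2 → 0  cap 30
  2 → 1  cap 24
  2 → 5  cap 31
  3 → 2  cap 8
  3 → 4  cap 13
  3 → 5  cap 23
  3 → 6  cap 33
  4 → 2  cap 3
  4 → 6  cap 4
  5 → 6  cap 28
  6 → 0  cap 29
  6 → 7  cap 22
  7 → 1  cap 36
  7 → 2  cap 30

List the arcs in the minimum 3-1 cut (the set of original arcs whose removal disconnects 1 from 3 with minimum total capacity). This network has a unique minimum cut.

augment #1: 3→2→1 push 8
augment #2: 3→4→2→1 push 3
augment #3: 3→6→0→1 push 29
augment #4: 3→6→7→1 push 4
augment #5: 3→4→6→7→1 push 4
augment #6: 3→5→6→7→1 push 14
max flow = 62; residual-reachable set from 3 gives S-side
cut edges (S→T): {(3,2), (4,2), (6,0), (6,7)} total cap 62

Min-cut arcs: {(3,2), (4,2), (6,0), (6,7)} (total capacity 62)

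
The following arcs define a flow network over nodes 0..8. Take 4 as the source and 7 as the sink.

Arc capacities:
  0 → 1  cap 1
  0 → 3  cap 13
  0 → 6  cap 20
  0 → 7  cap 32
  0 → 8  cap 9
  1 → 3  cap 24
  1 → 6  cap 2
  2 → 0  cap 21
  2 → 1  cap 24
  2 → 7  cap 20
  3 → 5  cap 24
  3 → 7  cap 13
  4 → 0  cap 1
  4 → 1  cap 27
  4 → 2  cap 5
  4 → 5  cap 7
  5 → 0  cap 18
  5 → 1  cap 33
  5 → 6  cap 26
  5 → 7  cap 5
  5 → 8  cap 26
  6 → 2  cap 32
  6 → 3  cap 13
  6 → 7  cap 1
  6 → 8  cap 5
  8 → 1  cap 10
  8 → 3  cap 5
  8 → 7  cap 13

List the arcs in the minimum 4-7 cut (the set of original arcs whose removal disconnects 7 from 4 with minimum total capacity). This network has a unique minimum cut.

augment #1: 4→0→7 push 1
augment #2: 4→2→7 push 5
augment #3: 4→5→7 push 5
augment #4: 4→1→3→7 push 13
augment #5: 4→1→6→7 push 1
augment #6: 4→5→0→7 push 2
augment #7: 4→1→6→2→7 push 1
augment #8: 4→1→3→5→0→7 push 11
max flow = 39; residual-reachable set from 4 gives S-side
cut edges (S→T): {(1,3), (1,6), (4,0), (4,2), (4,5)} total cap 39

Min-cut arcs: {(1,3), (1,6), (4,0), (4,2), (4,5)} (total capacity 39)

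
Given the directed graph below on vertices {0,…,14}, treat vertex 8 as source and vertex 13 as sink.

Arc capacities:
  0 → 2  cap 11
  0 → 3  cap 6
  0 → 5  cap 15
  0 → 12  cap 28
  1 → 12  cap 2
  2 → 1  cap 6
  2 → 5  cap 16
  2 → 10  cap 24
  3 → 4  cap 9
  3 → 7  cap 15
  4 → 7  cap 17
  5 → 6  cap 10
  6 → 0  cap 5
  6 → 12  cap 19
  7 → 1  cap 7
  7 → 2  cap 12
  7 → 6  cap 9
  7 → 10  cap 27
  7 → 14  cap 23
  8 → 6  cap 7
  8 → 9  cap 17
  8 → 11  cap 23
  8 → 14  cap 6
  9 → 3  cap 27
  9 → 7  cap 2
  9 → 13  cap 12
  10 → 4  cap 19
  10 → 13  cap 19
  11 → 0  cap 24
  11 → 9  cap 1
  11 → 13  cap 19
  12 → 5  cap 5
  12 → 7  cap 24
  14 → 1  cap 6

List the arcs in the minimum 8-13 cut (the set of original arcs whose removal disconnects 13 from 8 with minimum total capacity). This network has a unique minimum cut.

Min-cut arcs: {(1,12), (8,6), (8,9), (8,11)} (total capacity 49)

augment #1: 8→9→13 push 12
augment #2: 8→11→13 push 19
augment #3: 8→9→7→10→13 push 2
augment #4: 8→6→0→2→10→13 push 5
augment #5: 8→6→12→7→10→13 push 2
augment #6: 8→9→3→7→10→13 push 3
augment #7: 8→11→0→2→10→13 push 4
augment #8: 8→14→1→12→7→10→13 push 2
max flow = 49; residual-reachable set from 8 gives S-side
cut edges (S→T): {(1,12), (8,6), (8,9), (8,11)} total cap 49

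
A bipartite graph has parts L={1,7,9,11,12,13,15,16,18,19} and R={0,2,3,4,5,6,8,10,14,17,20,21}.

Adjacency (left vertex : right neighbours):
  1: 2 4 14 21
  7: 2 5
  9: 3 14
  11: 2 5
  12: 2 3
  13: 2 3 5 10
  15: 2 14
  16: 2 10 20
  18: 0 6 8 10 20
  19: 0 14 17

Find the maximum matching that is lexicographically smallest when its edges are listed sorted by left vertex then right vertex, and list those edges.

|M| = 9 (so the lex-smallest maximum matching has 9 edges)
process left vertices in ascending order; for each, take the smallest-labelled available neighbour that still permits 9 edges overall, or leave it unmatched if none does
lex-smallest matching: {1-4, 7-2, 9-3, 11-5, 13-10, 15-14, 16-20, 18-0, 19-17}

Lex-smallest maximum matching: {(1,4), (7,2), (9,3), (11,5), (13,10), (15,14), (16,20), (18,0), (19,17)}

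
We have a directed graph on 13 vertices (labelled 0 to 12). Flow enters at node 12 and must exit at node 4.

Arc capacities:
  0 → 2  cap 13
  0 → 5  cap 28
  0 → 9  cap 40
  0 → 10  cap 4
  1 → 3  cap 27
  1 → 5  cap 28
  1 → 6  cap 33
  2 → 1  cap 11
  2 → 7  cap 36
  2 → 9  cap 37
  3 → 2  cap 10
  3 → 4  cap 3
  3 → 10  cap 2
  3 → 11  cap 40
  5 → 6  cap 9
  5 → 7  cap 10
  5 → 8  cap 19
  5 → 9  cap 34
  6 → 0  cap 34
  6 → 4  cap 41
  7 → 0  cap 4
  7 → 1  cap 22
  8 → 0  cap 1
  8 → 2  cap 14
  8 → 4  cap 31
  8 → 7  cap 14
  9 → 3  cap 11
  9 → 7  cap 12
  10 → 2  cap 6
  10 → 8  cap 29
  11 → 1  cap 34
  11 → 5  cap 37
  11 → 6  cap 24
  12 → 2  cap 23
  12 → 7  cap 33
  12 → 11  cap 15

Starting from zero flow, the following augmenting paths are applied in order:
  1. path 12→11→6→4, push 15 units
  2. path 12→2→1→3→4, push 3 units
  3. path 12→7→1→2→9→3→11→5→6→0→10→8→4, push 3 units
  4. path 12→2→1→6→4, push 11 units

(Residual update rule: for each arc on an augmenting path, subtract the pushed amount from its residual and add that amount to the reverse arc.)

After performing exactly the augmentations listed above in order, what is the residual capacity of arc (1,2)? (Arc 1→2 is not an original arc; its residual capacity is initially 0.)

Residual capacity of (1,2): 11

after path 1 (12→11→6→4, push 15): res(1,2)=0
after path 2 (12→2→1→3→4, push 3): res(1,2)=3
after path 3 (12→7→1→2→9→3→11→5→6→0→10→8→4, push 3): res(1,2)=0
after path 4 (12→2→1→6→4, push 11): res(1,2)=11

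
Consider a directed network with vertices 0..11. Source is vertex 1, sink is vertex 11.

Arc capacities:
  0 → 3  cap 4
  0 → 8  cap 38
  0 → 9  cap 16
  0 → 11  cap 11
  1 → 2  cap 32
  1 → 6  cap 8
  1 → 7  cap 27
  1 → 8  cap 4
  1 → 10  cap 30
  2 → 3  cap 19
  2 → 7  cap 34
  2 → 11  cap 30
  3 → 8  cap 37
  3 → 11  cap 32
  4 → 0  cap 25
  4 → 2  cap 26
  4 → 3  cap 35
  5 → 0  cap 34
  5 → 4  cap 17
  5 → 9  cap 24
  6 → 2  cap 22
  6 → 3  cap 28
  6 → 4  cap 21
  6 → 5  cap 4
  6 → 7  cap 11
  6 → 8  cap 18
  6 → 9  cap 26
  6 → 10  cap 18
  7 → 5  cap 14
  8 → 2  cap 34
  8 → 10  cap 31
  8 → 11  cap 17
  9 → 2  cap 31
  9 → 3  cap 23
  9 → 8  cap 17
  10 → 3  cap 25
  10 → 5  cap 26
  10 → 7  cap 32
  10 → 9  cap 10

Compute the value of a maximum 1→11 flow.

Maximum flow value: 88

augment #1: 1→2→11 bottleneck 30, total now 30
augment #2: 1→8→11 bottleneck 4, total now 34
augment #3: 1→2→3→11 bottleneck 2, total now 36
augment #4: 1→6→3→11 bottleneck 8, total now 44
augment #5: 1→10→3→11 bottleneck 22, total now 66
augment #6: 1→7→5→0→11 bottleneck 11, total now 77
augment #7: 1→10→3→8→11 bottleneck 3, total now 80
augment #8: 1→10→9→8→11 bottleneck 5, total now 85
augment #9: 1→7→5→0→8→11 bottleneck 3, total now 88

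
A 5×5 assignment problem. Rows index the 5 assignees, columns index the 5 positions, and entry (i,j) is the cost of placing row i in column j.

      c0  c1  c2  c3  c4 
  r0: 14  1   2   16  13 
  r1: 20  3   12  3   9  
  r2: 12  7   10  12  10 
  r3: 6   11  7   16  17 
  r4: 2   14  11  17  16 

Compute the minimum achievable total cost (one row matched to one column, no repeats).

Minimum assignment cost: 23

optimal assignment: row0→col1 (cost 1), row1→col3 (cost 3), row2→col4 (cost 10), row3→col2 (cost 7), row4→col0 (cost 2)
total = 1 + 3 + 10 + 7 + 2 = 23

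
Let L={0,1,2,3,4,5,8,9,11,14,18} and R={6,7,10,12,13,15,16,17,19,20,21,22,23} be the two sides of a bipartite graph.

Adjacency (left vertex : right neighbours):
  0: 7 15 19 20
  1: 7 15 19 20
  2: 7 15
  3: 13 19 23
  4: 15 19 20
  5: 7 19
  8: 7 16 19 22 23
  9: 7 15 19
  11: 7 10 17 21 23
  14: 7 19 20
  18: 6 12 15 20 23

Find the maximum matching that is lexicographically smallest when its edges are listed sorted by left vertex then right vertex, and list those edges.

Lex-smallest maximum matching: {(0,7), (1,15), (3,13), (4,19), (8,16), (11,10), (14,20), (18,6)}

|M| = 8 (so the lex-smallest maximum matching has 8 edges)
process left vertices in ascending order; for each, take the smallest-labelled available neighbour that still permits 8 edges overall, or leave it unmatched if none does
lex-smallest matching: {0-7, 1-15, 3-13, 4-19, 8-16, 11-10, 14-20, 18-6}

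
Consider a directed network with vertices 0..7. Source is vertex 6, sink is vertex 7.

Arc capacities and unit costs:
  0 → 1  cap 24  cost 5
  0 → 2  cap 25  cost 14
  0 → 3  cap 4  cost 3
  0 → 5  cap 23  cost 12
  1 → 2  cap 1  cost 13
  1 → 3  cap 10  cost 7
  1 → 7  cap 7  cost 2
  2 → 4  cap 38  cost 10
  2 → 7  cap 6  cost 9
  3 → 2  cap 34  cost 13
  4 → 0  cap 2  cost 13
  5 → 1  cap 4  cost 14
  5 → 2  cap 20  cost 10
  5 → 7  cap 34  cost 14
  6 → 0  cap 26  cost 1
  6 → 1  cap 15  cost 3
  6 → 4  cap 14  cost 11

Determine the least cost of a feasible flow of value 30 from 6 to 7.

Minimum cost for 30 units: 638

shortest-cost path #1: 6→1→7 push 7 @ unit cost 5 (adds 35)
shortest-cost path #2: 6→0→2→7 push 6 @ unit cost 24 (adds 144)
shortest-cost path #3: 6→0→5→7 push 17 @ unit cost 27 (adds 459)
total cost = 638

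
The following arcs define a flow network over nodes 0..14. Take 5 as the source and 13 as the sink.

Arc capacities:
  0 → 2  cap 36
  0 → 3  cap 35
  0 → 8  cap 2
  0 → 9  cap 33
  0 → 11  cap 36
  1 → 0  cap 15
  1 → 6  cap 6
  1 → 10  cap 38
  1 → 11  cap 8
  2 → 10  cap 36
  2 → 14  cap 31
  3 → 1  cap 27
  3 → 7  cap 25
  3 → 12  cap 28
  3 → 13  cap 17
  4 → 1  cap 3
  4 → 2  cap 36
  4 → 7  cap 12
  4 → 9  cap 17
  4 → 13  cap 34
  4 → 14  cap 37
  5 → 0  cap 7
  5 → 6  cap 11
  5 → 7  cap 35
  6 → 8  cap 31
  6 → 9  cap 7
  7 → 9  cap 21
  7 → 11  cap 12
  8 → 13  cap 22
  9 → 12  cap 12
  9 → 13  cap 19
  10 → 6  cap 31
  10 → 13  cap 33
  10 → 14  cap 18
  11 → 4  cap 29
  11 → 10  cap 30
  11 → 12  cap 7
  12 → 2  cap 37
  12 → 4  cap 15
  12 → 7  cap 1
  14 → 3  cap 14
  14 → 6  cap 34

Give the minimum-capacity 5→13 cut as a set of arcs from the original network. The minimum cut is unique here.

Min-cut arcs: {(5,0), (5,6), (7,9), (7,11)} (total capacity 51)

augment #1: 5→0→3→13 push 7
augment #2: 5→6→8→13 push 11
augment #3: 5→7→9→13 push 19
augment #4: 5→7→11→4→13 push 12
augment #5: 5→7→9→12→4→13 push 2
max flow = 51; residual-reachable set from 5 gives S-side
cut edges (S→T): {(5,0), (5,6), (7,9), (7,11)} total cap 51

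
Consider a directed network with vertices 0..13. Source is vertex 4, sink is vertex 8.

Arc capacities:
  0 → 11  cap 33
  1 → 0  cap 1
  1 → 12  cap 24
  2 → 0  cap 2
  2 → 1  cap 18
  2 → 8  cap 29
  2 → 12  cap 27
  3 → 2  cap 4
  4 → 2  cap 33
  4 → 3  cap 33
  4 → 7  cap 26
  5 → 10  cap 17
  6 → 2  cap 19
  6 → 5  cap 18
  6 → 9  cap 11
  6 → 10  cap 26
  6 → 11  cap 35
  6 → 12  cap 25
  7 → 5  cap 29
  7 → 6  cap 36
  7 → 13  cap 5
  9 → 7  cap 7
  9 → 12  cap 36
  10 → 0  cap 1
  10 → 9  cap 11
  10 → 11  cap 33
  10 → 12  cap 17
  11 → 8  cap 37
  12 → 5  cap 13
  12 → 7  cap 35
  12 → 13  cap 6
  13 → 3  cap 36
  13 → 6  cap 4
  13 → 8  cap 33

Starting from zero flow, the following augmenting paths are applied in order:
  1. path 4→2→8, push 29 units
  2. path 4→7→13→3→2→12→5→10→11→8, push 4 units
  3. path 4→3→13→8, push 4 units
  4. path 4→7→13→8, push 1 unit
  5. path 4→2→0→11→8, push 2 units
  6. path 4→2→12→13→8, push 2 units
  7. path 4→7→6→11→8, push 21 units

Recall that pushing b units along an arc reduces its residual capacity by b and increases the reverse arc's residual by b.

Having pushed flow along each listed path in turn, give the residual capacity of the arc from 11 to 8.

Residual capacity of (11,8): 10

after path 1 (4→2→8, push 29): res(11,8)=37
after path 2 (4→7→13→3→2→12→5→10→11→8, push 4): res(11,8)=33
after path 3 (4→3→13→8, push 4): res(11,8)=33
after path 4 (4→7→13→8, push 1): res(11,8)=33
after path 5 (4→2→0→11→8, push 2): res(11,8)=31
after path 6 (4→2→12→13→8, push 2): res(11,8)=31
after path 7 (4→7→6→11→8, push 21): res(11,8)=10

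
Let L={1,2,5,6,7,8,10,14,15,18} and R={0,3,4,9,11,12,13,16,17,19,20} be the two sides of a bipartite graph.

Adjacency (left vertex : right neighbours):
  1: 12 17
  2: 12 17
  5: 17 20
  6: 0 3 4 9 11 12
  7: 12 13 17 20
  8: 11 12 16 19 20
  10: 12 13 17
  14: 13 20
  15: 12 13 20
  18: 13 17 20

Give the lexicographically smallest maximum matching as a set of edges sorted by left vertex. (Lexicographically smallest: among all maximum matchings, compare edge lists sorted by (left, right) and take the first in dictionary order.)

|M| = 6 (so the lex-smallest maximum matching has 6 edges)
process left vertices in ascending order; for each, take the smallest-labelled available neighbour that still permits 6 edges overall, or leave it unmatched if none does
lex-smallest matching: {1-12, 2-17, 5-20, 6-0, 7-13, 8-11}

Lex-smallest maximum matching: {(1,12), (2,17), (5,20), (6,0), (7,13), (8,11)}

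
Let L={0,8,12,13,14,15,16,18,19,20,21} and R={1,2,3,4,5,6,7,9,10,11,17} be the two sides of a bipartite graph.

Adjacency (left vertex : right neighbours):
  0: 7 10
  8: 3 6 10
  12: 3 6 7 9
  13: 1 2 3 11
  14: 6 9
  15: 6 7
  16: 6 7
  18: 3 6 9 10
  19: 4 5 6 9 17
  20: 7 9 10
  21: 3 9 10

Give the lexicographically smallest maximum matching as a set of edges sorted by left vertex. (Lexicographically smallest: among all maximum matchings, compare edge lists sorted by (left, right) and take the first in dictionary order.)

|M| = 7 (so the lex-smallest maximum matching has 7 edges)
process left vertices in ascending order; for each, take the smallest-labelled available neighbour that still permits 7 edges overall, or leave it unmatched if none does
lex-smallest matching: {0-7, 8-3, 12-6, 13-1, 14-9, 18-10, 19-4}

Lex-smallest maximum matching: {(0,7), (8,3), (12,6), (13,1), (14,9), (18,10), (19,4)}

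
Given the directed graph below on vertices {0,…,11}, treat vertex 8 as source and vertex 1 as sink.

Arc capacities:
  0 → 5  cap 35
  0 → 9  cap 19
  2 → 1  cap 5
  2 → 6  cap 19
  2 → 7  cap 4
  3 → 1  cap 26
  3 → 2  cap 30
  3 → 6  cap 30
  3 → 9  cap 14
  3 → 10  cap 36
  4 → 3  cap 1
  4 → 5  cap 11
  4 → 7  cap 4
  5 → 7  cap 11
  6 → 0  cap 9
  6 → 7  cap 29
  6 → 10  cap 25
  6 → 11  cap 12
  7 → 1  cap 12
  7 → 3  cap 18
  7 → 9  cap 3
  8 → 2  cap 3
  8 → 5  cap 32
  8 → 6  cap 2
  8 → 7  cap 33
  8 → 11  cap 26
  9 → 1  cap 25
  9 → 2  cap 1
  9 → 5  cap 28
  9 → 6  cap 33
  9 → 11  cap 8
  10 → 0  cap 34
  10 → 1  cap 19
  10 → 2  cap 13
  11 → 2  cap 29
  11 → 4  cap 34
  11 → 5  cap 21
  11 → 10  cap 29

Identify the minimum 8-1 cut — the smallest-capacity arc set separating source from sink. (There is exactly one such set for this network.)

Min-cut arcs: {(7,1), (7,3), (7,9), (8,2), (8,6), (8,11)} (total capacity 64)

augment #1: 8→2→1 push 3
augment #2: 8→7→1 push 12
augment #3: 8→6→10→1 push 2
augment #4: 8→7→3→1 push 18
augment #5: 8→7→9→1 push 3
augment #6: 8→11→2→1 push 2
augment #7: 8→11→10→1 push 17
augment #8: 8→11→4→3→1 push 1
augment #9: 8→11→10→0→9→1 push 6
max flow = 64; residual-reachable set from 8 gives S-side
cut edges (S→T): {(7,1), (7,3), (7,9), (8,2), (8,6), (8,11)} total cap 64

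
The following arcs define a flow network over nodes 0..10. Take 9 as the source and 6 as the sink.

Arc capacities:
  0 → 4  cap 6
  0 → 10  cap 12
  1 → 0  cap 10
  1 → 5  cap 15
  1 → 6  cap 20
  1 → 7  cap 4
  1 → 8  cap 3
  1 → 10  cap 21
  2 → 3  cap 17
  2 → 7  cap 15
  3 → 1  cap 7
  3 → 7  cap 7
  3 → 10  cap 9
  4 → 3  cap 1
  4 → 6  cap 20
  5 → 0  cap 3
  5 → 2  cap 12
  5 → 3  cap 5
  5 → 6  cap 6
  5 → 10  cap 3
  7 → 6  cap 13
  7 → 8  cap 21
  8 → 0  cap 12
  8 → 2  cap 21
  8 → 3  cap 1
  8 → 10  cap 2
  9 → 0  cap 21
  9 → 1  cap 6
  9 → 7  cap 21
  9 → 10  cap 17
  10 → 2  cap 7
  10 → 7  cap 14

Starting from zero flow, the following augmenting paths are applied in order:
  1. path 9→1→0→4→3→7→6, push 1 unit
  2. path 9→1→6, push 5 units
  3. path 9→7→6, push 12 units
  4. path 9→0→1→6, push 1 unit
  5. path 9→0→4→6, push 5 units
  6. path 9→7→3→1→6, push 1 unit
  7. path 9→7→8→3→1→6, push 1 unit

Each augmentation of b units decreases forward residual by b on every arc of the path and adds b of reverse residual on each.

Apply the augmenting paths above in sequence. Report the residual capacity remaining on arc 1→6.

after path 1 (9→1→0→4→3→7→6, push 1): res(1,6)=20
after path 2 (9→1→6, push 5): res(1,6)=15
after path 3 (9→7→6, push 12): res(1,6)=15
after path 4 (9→0→1→6, push 1): res(1,6)=14
after path 5 (9→0→4→6, push 5): res(1,6)=14
after path 6 (9→7→3→1→6, push 1): res(1,6)=13
after path 7 (9→7→8→3→1→6, push 1): res(1,6)=12

Residual capacity of (1,6): 12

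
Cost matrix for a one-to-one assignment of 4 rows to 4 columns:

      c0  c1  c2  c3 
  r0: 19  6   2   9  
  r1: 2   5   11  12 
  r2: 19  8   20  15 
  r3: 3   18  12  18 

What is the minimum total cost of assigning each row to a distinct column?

Minimum assignment cost: 25

one of 2 optimal assignments: row0→col2 (cost 2), row1→col1 (cost 5), row2→col3 (cost 15), row3→col0 (cost 3)
total = 2 + 5 + 15 + 3 = 25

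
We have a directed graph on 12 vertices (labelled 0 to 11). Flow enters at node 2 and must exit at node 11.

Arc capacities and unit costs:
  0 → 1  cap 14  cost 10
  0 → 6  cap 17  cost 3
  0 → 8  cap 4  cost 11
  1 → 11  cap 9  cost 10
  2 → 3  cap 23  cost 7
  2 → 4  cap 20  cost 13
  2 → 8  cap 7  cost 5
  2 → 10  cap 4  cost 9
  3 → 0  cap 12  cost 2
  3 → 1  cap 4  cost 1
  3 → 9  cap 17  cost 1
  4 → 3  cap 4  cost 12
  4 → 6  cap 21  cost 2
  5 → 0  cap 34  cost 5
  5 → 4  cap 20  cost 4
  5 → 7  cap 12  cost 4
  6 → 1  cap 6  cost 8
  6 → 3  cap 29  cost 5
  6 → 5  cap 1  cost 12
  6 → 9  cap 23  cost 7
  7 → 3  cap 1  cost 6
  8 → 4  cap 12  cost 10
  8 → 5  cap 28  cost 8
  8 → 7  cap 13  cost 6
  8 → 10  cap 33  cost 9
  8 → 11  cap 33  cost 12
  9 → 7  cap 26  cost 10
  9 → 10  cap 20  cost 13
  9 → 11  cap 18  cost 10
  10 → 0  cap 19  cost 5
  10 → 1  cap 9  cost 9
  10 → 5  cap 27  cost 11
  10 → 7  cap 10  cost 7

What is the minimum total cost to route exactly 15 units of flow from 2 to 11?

shortest-cost path #1: 2→8→11 push 7 @ unit cost 17 (adds 119)
shortest-cost path #2: 2→3→9→11 push 8 @ unit cost 18 (adds 144)
total cost = 263

Minimum cost for 15 units: 263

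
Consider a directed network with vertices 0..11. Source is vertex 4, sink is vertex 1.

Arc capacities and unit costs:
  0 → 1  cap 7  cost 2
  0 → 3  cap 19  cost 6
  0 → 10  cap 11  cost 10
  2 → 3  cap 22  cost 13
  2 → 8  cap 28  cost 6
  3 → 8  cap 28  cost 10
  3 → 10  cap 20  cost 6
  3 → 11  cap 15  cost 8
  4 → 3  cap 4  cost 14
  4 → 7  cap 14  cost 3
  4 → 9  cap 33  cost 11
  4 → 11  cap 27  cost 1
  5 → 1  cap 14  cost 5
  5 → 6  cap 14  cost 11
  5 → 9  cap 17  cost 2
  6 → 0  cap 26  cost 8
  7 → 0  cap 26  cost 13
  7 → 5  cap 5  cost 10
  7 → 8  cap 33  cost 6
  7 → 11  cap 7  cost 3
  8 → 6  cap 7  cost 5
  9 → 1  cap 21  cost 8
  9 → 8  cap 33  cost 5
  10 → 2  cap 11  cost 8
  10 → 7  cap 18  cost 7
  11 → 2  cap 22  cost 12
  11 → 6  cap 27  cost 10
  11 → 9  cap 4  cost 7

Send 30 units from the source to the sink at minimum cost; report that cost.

Minimum cost for 30 units: 546

shortest-cost path #1: 4→11→9→1 push 4 @ unit cost 16 (adds 64)
shortest-cost path #2: 4→7→0→1 push 7 @ unit cost 18 (adds 126)
shortest-cost path #3: 4→7→5→1 push 5 @ unit cost 18 (adds 90)
shortest-cost path #4: 4→9→1 push 14 @ unit cost 19 (adds 266)
total cost = 546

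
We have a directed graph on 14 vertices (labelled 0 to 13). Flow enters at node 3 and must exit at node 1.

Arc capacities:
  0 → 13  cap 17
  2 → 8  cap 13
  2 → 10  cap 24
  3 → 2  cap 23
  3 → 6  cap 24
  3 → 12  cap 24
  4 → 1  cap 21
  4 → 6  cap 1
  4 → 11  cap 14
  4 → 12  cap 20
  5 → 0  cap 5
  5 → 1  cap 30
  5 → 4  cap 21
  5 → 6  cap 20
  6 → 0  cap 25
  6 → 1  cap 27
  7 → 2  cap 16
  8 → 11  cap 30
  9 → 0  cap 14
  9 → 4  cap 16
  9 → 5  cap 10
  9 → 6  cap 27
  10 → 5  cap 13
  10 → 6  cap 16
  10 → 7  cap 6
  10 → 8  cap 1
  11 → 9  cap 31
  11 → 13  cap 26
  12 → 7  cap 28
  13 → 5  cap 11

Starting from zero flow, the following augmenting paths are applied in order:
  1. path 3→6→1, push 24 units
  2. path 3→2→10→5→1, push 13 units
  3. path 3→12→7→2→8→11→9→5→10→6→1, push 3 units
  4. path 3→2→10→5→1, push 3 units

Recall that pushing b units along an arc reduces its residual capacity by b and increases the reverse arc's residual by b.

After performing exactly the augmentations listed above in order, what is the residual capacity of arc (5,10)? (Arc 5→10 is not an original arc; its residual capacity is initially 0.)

after path 1 (3→6→1, push 24): res(5,10)=0
after path 2 (3→2→10→5→1, push 13): res(5,10)=13
after path 3 (3→12→7→2→8→11→9→5→10→6→1, push 3): res(5,10)=10
after path 4 (3→2→10→5→1, push 3): res(5,10)=13

Residual capacity of (5,10): 13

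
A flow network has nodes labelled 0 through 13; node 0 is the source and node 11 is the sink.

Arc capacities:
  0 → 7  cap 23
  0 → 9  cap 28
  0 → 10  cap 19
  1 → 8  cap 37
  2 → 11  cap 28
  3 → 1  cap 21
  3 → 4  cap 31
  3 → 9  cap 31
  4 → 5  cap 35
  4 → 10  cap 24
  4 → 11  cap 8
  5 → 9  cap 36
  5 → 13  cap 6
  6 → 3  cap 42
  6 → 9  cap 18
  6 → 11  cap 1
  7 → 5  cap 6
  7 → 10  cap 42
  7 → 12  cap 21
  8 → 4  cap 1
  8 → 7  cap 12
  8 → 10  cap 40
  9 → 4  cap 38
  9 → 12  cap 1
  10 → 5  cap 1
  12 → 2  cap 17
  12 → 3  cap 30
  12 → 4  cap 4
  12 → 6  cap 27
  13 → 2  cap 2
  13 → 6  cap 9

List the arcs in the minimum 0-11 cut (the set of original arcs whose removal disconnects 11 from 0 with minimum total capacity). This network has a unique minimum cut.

Min-cut arcs: {(4,11), (6,11), (12,2), (13,2)} (total capacity 28)

augment #1: 0→9→4→11 push 8
augment #2: 0→7→12→2→11 push 17
augment #3: 0→7→12→6→11 push 1
augment #4: 0→7→5→13→2→11 push 2
max flow = 28; residual-reachable set from 0 gives S-side
cut edges (S→T): {(4,11), (6,11), (12,2), (13,2)} total cap 28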